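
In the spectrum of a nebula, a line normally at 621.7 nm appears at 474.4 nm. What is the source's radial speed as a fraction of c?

λ'/λ₀ = 0.7631 < 1 (blueshift), so the source is approaching.
λ'/λ₀ = √((1 − β)/(1 + β)) for an approaching source ⇒ β = (1 − r²)/(1 + r²) with r = λ'/λ₀.
β = (1 − 0.5823)/(1 + 0.5823) ≈ 0.264.

0.264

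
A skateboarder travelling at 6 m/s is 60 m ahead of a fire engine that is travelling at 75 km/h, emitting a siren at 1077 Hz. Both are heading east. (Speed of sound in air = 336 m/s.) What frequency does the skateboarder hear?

1128 Hz

75 km/h = 20.83 m/s.
The skateboarder is ahead, so the fire engine is moving toward it while the skateboarder is moving away from the fire engine.
General Doppler shift: f' = f · (v − v_o)/(v − v_s).
f' = 1077 × (336 − 6)/(336 − 20.83) = 1077 × 330/315.17 ≈ 1128 Hz.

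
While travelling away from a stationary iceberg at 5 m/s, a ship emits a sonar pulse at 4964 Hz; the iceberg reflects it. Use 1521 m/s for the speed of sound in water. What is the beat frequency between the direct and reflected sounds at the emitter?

The iceberg receives the sound from a moving source: f₁ = f₀ · v/(v + v_e) = 4964 × 1521/1526 ≈ 4947.7 Hz.
On the return leg the ship is a moving observer: f₂ = f₁ · (v − v_e)/v = 4947.7 × 1516/1521 ≈ 4931.5 Hz.
Beat against the emitted tone: |f₂ − f₀| = 2v_e·f₀/(v + v_e) = 2 × 5 × 4964/1526 ≈ 32.5 Hz.

32.5 Hz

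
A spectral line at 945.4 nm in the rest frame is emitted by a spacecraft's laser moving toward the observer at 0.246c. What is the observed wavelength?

Relativistic Doppler for wavelength: λ' = λ₀ · √((1 − β)/(1 + β)).
λ' = 945.4 × √(0.7540/1.2460) = 945.4 × 0.77791 ≈ 735.4 nm.

735.4 nm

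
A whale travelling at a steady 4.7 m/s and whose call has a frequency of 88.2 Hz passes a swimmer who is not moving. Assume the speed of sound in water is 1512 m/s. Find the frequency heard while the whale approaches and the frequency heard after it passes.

Approaching: f₁ = f · v/(v − v_s) = 88.2 × 1512/1507.3 ≈ 88 Hz.
Receding: f₂ = f · v/(v + v_s) = 88.2 × 1512/1516.7 ≈ 88 Hz.

88 Hz approaching; 88 Hz receding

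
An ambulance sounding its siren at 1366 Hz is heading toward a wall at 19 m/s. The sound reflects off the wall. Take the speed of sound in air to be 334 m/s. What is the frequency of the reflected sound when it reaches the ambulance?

The wall receives the sound from a moving source: f₁ = f₀ · v/(v − v_e) = 1366 × 334/315 ≈ 1448 Hz.
On the return leg the ambulance is a moving observer: f₂ = f₁ · (v + v_e)/v = 1448 × 353/334 ≈ 1531 Hz.

1531 Hz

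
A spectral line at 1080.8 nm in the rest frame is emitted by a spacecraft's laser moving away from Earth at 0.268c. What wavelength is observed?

Relativistic Doppler for wavelength: λ' = λ₀ · √((1 + β)/(1 − β)).
λ' = 1080.8 × √(1.2680/0.7320) = 1080.8 × 1.31615 ≈ 1422.5 nm.

1422.5 nm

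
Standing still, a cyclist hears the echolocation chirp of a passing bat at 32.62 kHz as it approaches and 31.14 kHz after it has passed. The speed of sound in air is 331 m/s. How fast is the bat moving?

7.7 m/s

f₁/f₂ = (v + v_s)/(v − v_s), so v_s = v · (f₁ − f₂)/(f₁ + f₂).
v_s = 331 × (32.62 − 31.14)/(32.62 + 31.14) = 331 × 1.48/63.76 ≈ 7.7 m/s.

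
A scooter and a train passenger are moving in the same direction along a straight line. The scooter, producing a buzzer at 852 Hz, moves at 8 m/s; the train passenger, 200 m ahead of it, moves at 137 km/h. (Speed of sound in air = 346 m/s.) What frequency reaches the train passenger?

137 km/h = 38.06 m/s.
The train passenger is ahead, so the scooter is moving toward it while the train passenger is moving away from the scooter.
Both move, so f' = f · (v − v_o)/(v − v_s).
f' = 852 × (346 − 38.06)/(346 − 8) = 852 × 307.94/338 ≈ 776 Hz.

776 Hz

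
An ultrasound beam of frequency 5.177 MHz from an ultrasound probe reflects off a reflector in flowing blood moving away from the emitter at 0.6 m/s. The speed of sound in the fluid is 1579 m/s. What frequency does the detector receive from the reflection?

5.173 MHz

The reflector in flowing blood first receives the wave as a moving observer: f₁ = f₀ · (v − u)/v = 5.177 × (1579 − 0.6)/1579 ≈ 5.175 MHz.
The reflection then acts as a moving source: f₂ = f₁ · v/(v + u) ≈ 5.173 MHz.
Equivalently f₂ = f₀ · (v − u)/(v + u).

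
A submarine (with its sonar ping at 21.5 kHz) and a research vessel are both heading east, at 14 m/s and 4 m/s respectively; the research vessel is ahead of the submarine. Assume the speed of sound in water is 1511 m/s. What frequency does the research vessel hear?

The research vessel is ahead, so the submarine is moving toward it while the research vessel is moving away from the submarine.
Both move, so f' = f · (v − v_o)/(v − v_s).
f' = 21.5 × (1511 − 4)/(1511 − 14) = 21.5 × 1507/1497 ≈ 21.6 kHz.

21.6 kHz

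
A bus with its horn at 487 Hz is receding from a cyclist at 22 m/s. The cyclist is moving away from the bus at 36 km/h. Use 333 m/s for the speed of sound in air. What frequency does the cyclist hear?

443 Hz

36 km/h = 10 m/s.
With source receding and observer receding, f' = f · (v − v_o)/(v + v_s).
f' = 487 × (333 − 10)/(333 + 22) = 487 × 323/355 ≈ 443 Hz.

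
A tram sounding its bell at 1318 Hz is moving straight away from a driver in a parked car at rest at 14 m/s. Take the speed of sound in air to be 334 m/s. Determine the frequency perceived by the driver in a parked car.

Only the source moves, away from the listener, so f' = f · v/(v + v_s).
f' = 1318 × 334/(334 + 14) = 1318 × 334/348 ≈ 1265 Hz.

1265 Hz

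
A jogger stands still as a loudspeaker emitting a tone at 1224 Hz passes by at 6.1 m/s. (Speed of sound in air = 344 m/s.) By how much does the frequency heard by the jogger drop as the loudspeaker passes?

43.4 Hz

Approaching: f₁ = f · v/(v − v_s) = 1224 × 344/337.9 ≈ 1246.1 Hz.
Receding: f₂ = f · v/(v + v_s) = 1224 × 344/350.1 ≈ 1202.7 Hz.
Drop: f₁ − f₂ = 2f·v·v_s/(v² − v_s²) = 2 × 1224 × 344 × 6.1/(344² − 6.1²) ≈ 43.4 Hz.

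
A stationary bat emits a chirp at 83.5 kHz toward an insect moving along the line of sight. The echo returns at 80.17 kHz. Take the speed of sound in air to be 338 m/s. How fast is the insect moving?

6.9 m/s

Double Doppler shift off a moving reflector: f₂ = f₀ · (v + u)/(v − u) (u > 0 toward emitter).
Rearranging, u = v · (f₂ − f₀)/(f₂ + f₀) = 338 × -3.33/163.67 ≈ -6.9 m/s.
So the insect is moving at 6.9 m/s away from the emitter.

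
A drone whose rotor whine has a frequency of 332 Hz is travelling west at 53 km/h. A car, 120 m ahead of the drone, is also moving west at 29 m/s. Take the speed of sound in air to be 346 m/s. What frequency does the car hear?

318 Hz

53 km/h = 14.72 m/s.
The car is ahead, so the drone is moving toward it while the car is moving away from the drone.
With source approaching and observer receding, f' = f · (v − v_o)/(v − v_s).
f' = 332 × (346 − 29)/(346 − 14.72) = 332 × 317/331.28 ≈ 318 Hz.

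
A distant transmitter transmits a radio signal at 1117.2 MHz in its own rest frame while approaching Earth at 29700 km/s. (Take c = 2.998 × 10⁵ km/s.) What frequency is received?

1233.9 MHz

β = v/c = 29700/299800 = 0.0991.
Relativistic Doppler for frequency: f' = f₀ · √((1 + β)/(1 − β)).
f' = 1117.2 × √(1.0991/0.9009) = 1117.2 × 1.10450 ≈ 1233.9 MHz.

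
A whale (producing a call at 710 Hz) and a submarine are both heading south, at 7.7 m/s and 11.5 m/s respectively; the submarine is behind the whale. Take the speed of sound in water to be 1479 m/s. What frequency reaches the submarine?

712 Hz

The submarine is behind, so the whale is moving away from it while the submarine is moving toward the whale.
General Doppler shift: f' = f · (v + v_o)/(v + v_s).
f' = 710 × (1479 + 11.5)/(1479 + 7.7) = 710 × 1490.5/1486.7 ≈ 712 Hz.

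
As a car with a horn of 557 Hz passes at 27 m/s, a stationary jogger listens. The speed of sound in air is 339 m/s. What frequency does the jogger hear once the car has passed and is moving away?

Receding: f₂ = f · v/(v + v_s) = 557 × 339/366 ≈ 516 Hz.

516 Hz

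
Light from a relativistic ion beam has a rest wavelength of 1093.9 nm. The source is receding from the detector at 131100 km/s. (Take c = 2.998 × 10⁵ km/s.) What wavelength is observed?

β = v/c = 131100/299800 = 0.4373.
Relativistic Doppler for wavelength: λ' = λ₀ · √((1 + β)/(1 − β)).
λ' = 1093.9 × √(1.4373/0.5627) = 1093.9 × 1.59820 ≈ 1748.3 nm.

1748.3 nm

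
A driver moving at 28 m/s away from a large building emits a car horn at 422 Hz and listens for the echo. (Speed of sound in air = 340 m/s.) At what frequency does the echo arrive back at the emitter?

The large building receives the sound from a moving source: f₁ = f₀ · v/(v + v_e) = 422 × 340/368 ≈ 390 Hz.
On the return leg the driver is a moving observer: f₂ = f₁ · (v − v_e)/v = 390 × 312/340 ≈ 358 Hz.

358 Hz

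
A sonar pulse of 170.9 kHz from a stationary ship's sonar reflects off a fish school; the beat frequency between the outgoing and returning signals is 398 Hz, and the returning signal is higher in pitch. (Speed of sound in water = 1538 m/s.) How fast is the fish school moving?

Double Doppler shift off a moving reflector: f₂ = f₀ · (v + u)/(v − u) (u > 0 toward emitter).
Returning signal is higher, so f₂ = f₀ + Δf = 170900 + 398 = 171298 Hz.
Rearranging, u = v · (f₂ − f₀)/(f₂ + f₀) = 1538 × 398/342198 ≈ 1.79 m/s.
So the fish school is moving at 1.79 m/s toward the emitter.

1.79 m/s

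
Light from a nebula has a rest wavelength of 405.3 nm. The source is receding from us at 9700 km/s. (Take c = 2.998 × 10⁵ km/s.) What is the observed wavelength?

418.6 nm

β = v/c = 9700/299800 = 0.0324.
Relativistic Doppler for wavelength: λ' = λ₀ · √((1 + β)/(1 − β)).
λ' = 405.3 × √(1.0324/0.9676) = 405.3 × 1.03290 ≈ 418.6 nm.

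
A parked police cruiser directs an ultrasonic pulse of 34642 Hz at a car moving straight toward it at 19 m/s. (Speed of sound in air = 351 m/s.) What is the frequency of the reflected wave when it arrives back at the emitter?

At the car (a moving observer), f₁ = f₀ · (v + u)/v = 34642 × 370/351 ≈ 36517 Hz.
On reflection it acts as a source moving toward the stationary detector: f₂ = f₁ · v/(v − u) = 36517 × 351/332 ≈ 38607 Hz.

38607 Hz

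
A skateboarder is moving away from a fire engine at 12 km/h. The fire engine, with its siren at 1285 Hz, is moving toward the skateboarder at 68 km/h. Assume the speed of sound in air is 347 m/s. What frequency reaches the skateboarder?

1346 Hz

68 km/h = 18.89 m/s; 12 km/h = 3.333 m/s.
With source approaching and observer receding, f' = f · (v − v_o)/(v − v_s).
f' = 1285 × (347 − 3.333)/(347 − 18.89) = 1285 × 343.67/328.11 ≈ 1346 Hz.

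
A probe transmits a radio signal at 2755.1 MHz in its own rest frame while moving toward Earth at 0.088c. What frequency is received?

Relativistic Doppler for frequency: f' = f₀ · √((1 + β)/(1 − β)).
f' = 2755.1 × √(1.0880/0.9120) = 2755.1 × 1.09224 ≈ 3009.2 MHz.

3009.2 MHz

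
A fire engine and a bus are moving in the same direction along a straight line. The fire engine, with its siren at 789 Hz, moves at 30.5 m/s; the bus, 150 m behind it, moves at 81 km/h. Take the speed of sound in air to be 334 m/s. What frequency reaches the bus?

81 km/h = 22.5 m/s.
The bus is behind, so the fire engine is moving away from it while the bus is moving toward the fire engine.
With source receding and observer approaching, f' = f · (v + v_o)/(v + v_s).
f' = 789 × (334 + 22.5)/(334 + 30.5) = 789 × 356.5/364.5 ≈ 772 Hz.

772 Hz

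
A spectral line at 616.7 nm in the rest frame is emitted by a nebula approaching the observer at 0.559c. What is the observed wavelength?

Relativistic Doppler for wavelength: λ' = λ₀ · √((1 − β)/(1 + β)).
λ' = 616.7 × √(0.4410/1.5590) = 616.7 × 0.53186 ≈ 328.0 nm.

328.0 nm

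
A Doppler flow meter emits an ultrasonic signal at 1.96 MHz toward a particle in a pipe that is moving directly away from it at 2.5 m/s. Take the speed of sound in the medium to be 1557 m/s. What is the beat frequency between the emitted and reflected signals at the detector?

6284 Hz

At the particle in a pipe (a moving observer), f₁ = f₀ · (v − u)/v = 1.96 × 1554.5/1557 ≈ 1.95685 MHz.
The reflection then acts as a moving source: f₂ = f₁ · v/(v + u) ≈ 1.95372 MHz.
Equivalently f₂ = f₀ · (v − u)/(v + u).
Beat frequency (with f₀ = 1960000 Hz): |f₂ − f₀| = 2u·f₀/(v + u) = 2 × 2.5 × 1960000/1559.5 ≈ 6284 Hz.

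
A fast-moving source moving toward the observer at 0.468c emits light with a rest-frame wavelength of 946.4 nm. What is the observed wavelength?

Relativistic Doppler for wavelength: λ' = λ₀ · √((1 − β)/(1 + β)).
λ' = 946.4 × √(0.5320/1.4680) = 946.4 × 0.60199 ≈ 569.7 nm.

569.7 nm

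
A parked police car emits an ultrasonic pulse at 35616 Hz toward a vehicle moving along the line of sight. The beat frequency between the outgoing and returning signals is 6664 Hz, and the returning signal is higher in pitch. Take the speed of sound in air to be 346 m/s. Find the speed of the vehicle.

30 m/s

Double Doppler shift off a moving reflector: f₂ = f₀ · (v + u)/(v − u) (u > 0 toward emitter).
Returning signal is higher, so f₂ = f₀ + Δf = 35616 + 6664 = 42280 Hz.
Rearranging, u = v · (f₂ − f₀)/(f₂ + f₀) = 346 × 6664/77896 ≈ 30 m/s.
So the vehicle is moving at 30 m/s toward the emitter.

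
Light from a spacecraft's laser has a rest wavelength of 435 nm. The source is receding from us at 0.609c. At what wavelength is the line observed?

Relativistic Doppler for wavelength: λ' = λ₀ · √((1 + β)/(1 − β)).
λ' = 435 × √(1.6090/0.3910) = 435 × 2.02857 ≈ 882.4 nm.

882.4 nm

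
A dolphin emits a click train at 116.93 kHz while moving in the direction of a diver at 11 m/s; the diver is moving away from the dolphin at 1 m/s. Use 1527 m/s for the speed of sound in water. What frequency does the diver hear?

117.7 kHz

With source approaching and observer receding, f' = f · (v − v_o)/(v − v_s).
f' = 116.93 × (1527 − 1)/(1527 − 11) = 116.93 × 1526/1516 ≈ 117.7 kHz.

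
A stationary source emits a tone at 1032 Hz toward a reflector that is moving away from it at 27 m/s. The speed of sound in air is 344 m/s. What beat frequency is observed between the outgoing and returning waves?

The reflector first receives the wave as a moving observer: f₁ = f₀ · (v − u)/v = 1032 × (344 − 27)/344 ≈ 951.0 Hz.
The reflection then acts as a moving source: f₂ = f₁ · v/(v + u) ≈ 881.8 Hz.
Beat frequency: |f₂ − f₀| = 2u·f₀/(v + u) = 2 × 27 × 1032/371 ≈ 150 Hz.

150 Hz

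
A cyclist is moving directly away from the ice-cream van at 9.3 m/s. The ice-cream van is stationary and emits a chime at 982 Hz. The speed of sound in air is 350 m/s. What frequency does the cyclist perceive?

Moving observer, stationary source: f' = f · (v − v_o)/v.
f' = 982 × (350 − 9.3)/350 = 982 × 340.7/350 ≈ 956 Hz.

956 Hz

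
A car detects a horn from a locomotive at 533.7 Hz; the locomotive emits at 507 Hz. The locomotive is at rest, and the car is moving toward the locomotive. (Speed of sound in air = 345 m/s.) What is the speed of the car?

f' = f · (v + v_o)/v ⇒ v_o = v · |f'/f − 1|.
v_o = 345 × |533.7/507 − 1| = 345 × 0.05266 ≈ 18.2 m/s.

18.2 m/s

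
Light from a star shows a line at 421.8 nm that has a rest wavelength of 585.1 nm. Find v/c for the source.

0.316

λ'/λ₀ = 0.7209 < 1 (blueshift), so the source is approaching.
λ'/λ₀ = √((1 − β)/(1 + β)) for an approaching source ⇒ β = (1 − r²)/(1 + r²) with r = λ'/λ₀.
β = (1 − 0.5197)/(1 + 0.5197) ≈ 0.316.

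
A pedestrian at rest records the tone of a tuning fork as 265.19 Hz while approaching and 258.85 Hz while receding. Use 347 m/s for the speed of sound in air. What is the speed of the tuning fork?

f₁/f₂ = (v + v_s)/(v − v_s), so v_s = v · (f₁ − f₂)/(f₁ + f₂).
v_s = 347 × (265.19 − 258.85)/(265.19 + 258.85) = 347 × 6.34/524.04 ≈ 4.2 m/s.

4.2 m/s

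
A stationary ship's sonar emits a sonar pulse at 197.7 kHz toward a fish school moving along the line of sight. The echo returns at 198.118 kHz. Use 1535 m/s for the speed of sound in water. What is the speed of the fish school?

1.62 m/s

Double Doppler shift off a moving reflector: f₂ = f₀ · (v + u)/(v − u) (u > 0 toward emitter).
Rearranging, u = v · (f₂ − f₀)/(f₂ + f₀) = 1535 × 0.418/395.818 ≈ 1.62 m/s.
So the fish school is moving at 1.62 m/s toward the emitter.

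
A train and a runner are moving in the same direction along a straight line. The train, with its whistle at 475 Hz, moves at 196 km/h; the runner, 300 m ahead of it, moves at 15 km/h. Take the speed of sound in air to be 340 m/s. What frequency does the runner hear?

196 km/h = 54.44 m/s; 15 km/h = 4.167 m/s.
The runner is ahead, so the train is moving toward it while the runner is moving away from the train.
General Doppler shift: f' = f · (v − v_o)/(v − v_s).
f' = 475 × (340 − 4.167)/(340 − 54.44) = 475 × 335.83/285.56 ≈ 559 Hz.

559 Hz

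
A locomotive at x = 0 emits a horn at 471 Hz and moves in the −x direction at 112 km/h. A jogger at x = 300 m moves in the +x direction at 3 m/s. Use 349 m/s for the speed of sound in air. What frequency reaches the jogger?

429 Hz

112 km/h = 31.11 m/s.
The observer lies on the +x side, so the source is heading away from the observer and the observer is heading away from the source.
General Doppler shift: f' = f · (v − v_o)/(v + v_s).
f' = 471 × (349 − 3)/(349 + 31.11) = 471 × 346/380.11 ≈ 429 Hz.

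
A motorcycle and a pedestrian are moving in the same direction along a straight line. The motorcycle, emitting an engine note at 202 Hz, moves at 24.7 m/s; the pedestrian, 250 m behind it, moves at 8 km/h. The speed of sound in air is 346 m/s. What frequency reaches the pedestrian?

8 km/h = 2.222 m/s.
The pedestrian is behind, so the motorcycle is moving away from it while the pedestrian is moving toward the motorcycle.
Both move, so f' = f · (v + v_o)/(v + v_s).
f' = 202 × (346 + 2.222)/(346 + 24.7) = 202 × 348.22/370.7 ≈ 190 Hz.

190 Hz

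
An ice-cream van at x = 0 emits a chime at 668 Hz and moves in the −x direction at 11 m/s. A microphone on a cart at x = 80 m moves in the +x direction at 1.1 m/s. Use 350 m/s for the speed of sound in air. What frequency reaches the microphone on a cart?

The observer lies on the +x side, so the source is heading away from the observer and the observer is heading away from the source.
Both move, so f' = f · (v − v_o)/(v + v_s).
f' = 668 × (350 − 1.1)/(350 + 11) = 668 × 348.9/361 ≈ 646 Hz.

646 Hz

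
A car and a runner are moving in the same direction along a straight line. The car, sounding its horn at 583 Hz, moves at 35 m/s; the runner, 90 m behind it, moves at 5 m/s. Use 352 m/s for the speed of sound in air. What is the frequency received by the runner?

538 Hz

The runner is behind, so the car is moving away from it while the runner is moving toward the car.
With source receding and observer approaching, f' = f · (v + v_o)/(v + v_s).
f' = 583 × (352 + 5)/(352 + 35) = 583 × 357/387 ≈ 538 Hz.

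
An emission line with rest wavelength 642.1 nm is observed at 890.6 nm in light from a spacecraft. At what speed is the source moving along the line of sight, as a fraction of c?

0.316

λ'/λ₀ = 1.3870 > 1 (redshift), so the source is receding.
λ'/λ₀ = √((1 + β)/(1 − β)) for a receding source ⇒ β = (r² − 1)/(r² + 1) with r = λ'/λ₀.
β = (1.9238 − 1)/(1.9238 + 1) ≈ 0.316.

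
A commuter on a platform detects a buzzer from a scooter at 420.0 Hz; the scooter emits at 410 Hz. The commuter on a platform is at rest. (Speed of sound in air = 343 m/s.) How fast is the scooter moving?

8.2 m/s

f' > f, so the scooter is approaching.
f' = f · v/(v − v_s) ⇒ v_s = v · |1 − f/f'|.
v_s = 343 × |1 − 410/420.0| = 343 × 0.02381 ≈ 8.2 m/s.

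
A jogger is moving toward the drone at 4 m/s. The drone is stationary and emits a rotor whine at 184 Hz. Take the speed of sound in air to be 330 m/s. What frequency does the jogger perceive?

186 Hz

Only the observer moves, toward the source, so f' = f · (v + v_o)/v.
f' = 184 × (330 + 4)/330 = 184 × 334/330 ≈ 186 Hz.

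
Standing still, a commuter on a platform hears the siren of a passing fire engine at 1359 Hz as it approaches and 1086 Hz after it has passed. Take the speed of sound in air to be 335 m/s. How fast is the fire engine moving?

f₁/f₂ = (v + v_s)/(v − v_s), so v_s = v · (f₁ − f₂)/(f₁ + f₂).
v_s = 335 × (1359 − 1086)/(1359 + 1086) = 335 × 273/2445 ≈ 37 m/s.

37 m/s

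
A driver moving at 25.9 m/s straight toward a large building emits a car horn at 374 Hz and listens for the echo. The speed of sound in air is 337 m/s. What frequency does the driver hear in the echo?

The large building receives the sound from a moving source: f₁ = f₀ · v/(v − v_e) = 374 × 337/311.1 ≈ 405 Hz.
On the return leg the driver is a moving observer: f₂ = f₁ · (v + v_e)/v = 405 × 362.9/337 ≈ 436 Hz.
Equivalently f₂ = f₀ · (v + v_e)/(v − v_e).

436 Hz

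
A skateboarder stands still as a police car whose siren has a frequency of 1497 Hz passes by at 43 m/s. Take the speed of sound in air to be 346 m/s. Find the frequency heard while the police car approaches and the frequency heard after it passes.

Approaching: f₁ = f · v/(v − v_s) = 1497 × 346/303 ≈ 1709 Hz.
Receding: f₂ = f · v/(v + v_s) = 1497 × 346/389 ≈ 1332 Hz.

1709 Hz approaching; 1332 Hz receding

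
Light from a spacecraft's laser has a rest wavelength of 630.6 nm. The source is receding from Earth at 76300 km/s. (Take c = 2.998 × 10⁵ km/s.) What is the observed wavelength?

β = v/c = 76300/299800 = 0.2545.
Relativistic Doppler for wavelength: λ' = λ₀ · √((1 + β)/(1 − β)).
λ' = 630.6 × √(1.2545/0.7455) = 630.6 × 1.29722 ≈ 818.0 nm.

818.0 nm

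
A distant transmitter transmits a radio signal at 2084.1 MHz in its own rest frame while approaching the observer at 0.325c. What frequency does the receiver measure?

Relativistic Doppler for frequency: f' = f₀ · √((1 + β)/(1 − β)).
f' = 2084.1 × √(1.3250/0.6750) = 2084.1 × 1.40106 ≈ 2919.9 MHz.

2919.9 MHz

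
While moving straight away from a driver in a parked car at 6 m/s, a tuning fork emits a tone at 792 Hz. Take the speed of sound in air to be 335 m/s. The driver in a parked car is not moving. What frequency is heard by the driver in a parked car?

778 Hz

Moving source, stationary observer: f' = f · v/(v + v_s) since the source is receding.
f' = 792 × 335/(335 + 6) = 792 × 335/341 ≈ 778 Hz.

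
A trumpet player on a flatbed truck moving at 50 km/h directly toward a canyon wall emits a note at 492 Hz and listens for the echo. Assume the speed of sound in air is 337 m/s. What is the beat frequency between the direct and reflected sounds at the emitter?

42.3 Hz

50 km/h = 13.89 m/s.
The canyon wall receives the sound from a moving source: f₁ = f₀ · v/(v − v_e) = 492 × 337/323.11 ≈ 513.1 Hz.
On the return leg the trumpet player on a flatbed truck is a moving observer: f₂ = f₁ · (v + v_e)/v = 513.1 × 350.89/337 ≈ 534.3 Hz.
Equivalently f₂ = f₀ · (v + v_e)/(v − v_e).
Beat against the emitted tone: |f₂ − f₀| = 2v_e·f₀/(v − v_e) = 2 × 13.89 × 492/323.11 ≈ 42.3 Hz.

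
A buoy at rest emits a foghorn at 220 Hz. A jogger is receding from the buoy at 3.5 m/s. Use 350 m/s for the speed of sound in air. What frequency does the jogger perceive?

218 Hz

Only the observer moves, away from the source, so f' = f · (v − v_o)/v.
f' = 220 × (350 − 3.5)/350 = 220 × 346.5/350 ≈ 218 Hz.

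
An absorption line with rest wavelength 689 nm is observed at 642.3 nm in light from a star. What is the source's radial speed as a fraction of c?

0.070c

λ'/λ₀ = 0.9322 < 1 (blueshift), so the source is approaching.
λ'/λ₀ = √((1 − β)/(1 + β)) for an approaching source ⇒ β = (1 − r²)/(1 + r²) with r = λ'/λ₀.
β = (1 − 0.8690)/(1 + 0.8690) ≈ 0.070.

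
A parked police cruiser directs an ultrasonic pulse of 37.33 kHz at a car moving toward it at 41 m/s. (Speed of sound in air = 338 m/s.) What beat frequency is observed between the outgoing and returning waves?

10307 Hz

The car first receives the wave as a moving observer: f₁ = f₀ · (v + u)/v = 37.33 × (338 + 41)/338 ≈ 41.86 kHz.
The reflection then acts as a moving source: f₂ = f₁ · v/(v − u) ≈ 47.64 kHz.
Beat frequency (with f₀ = 37330 Hz): |f₂ − f₀| = 2u·f₀/(v − u) = 2 × 41 × 37330/297 ≈ 10307 Hz.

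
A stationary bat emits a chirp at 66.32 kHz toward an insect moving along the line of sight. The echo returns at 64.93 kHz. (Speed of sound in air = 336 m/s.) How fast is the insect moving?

3.6 m/s

Double Doppler shift off a moving reflector: f₂ = f₀ · (v + u)/(v − u) (u > 0 toward emitter).
Rearranging, u = v · (f₂ − f₀)/(f₂ + f₀) = 336 × -1.39/131.25 ≈ -3.6 m/s.
So the insect is moving at 3.6 m/s away from the emitter.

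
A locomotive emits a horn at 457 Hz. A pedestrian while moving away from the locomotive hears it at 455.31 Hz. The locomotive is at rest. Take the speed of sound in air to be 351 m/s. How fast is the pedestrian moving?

1.30 m/s

f' = f · (v − v_o)/v ⇒ v_o = v · |f'/f − 1|.
v_o = 351 × |455.31/457 − 1| = 351 × 0.003698 ≈ 1.30 m/s.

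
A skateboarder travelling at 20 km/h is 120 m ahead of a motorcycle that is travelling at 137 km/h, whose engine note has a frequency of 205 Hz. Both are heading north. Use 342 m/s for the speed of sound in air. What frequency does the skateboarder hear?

227 Hz

137 km/h = 38.06 m/s; 20 km/h = 5.556 m/s.
The skateboarder is ahead, so the motorcycle is moving toward it while the skateboarder is moving away from the motorcycle.
Both move, so f' = f · (v − v_o)/(v − v_s).
f' = 205 × (342 − 5.556)/(342 − 38.06) = 205 × 336.44/303.94 ≈ 227 Hz.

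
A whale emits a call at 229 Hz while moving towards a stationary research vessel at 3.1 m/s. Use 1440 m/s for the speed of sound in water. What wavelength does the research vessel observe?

6.27 m

Moving source, stationary observer: f' = f · v/(v − v_s) since the source is approaching.
f' = 229 × 1440/(1440 − 3.1) ≈ 229 Hz.
λ' = v/f' = 1440/229.494 ≈ 6.27 m.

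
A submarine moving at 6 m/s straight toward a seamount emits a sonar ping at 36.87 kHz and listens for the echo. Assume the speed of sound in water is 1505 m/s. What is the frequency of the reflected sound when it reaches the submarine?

37.2 kHz

The seamount receives the sound from a moving source: f₁ = f₀ · v/(v − v_e) = 36.87 × 1505/1499 ≈ 37.0 kHz.
On the return leg the submarine is a moving observer: f₂ = f₁ · (v + v_e)/v = 37.0 × 1511/1505 ≈ 37.2 kHz.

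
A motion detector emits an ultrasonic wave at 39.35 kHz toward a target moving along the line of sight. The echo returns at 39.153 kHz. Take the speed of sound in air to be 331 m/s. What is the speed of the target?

0.83 m/s

Double Doppler shift off a moving reflector: f₂ = f₀ · (v + u)/(v − u) (u > 0 toward emitter).
Rearranging, u = v · (f₂ − f₀)/(f₂ + f₀) = 331 × -0.197/78.503 ≈ -0.83 m/s.
So the target is moving at 0.83 m/s away from the emitter.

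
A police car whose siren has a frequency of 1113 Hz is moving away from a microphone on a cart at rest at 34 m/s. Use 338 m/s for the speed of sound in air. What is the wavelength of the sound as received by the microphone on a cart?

With the source moving away from a stationary observer, f' = f · v/(v + v_s).
f' = 1113 × 338/(338 + 34) ≈ 1011 Hz.
λ' = v/f' = 338/1011.27 ≈ 33.4 cm.

33.4 cm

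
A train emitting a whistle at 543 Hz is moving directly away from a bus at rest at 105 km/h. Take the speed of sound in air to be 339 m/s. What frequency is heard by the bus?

500 Hz

105 km/h = 29.17 m/s.
Moving source, stationary observer: f' = f · v/(v + v_s) since the source is receding.
f' = 543 × 339/(339 + 29.17) = 543 × 339/368.2 ≈ 500 Hz.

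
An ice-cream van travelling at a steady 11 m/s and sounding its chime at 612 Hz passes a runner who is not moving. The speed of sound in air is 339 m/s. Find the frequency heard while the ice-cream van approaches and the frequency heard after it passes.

633 Hz approaching; 593 Hz receding

Approaching: f₁ = f · v/(v − v_s) = 612 × 339/328 ≈ 633 Hz.
Receding: f₂ = f · v/(v + v_s) = 612 × 339/350 ≈ 593 Hz.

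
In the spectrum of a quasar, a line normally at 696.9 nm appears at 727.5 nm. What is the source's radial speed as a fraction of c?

0.043c

λ'/λ₀ = 1.0439 > 1 (redshift), so the source is receding.
λ'/λ₀ = √((1 + β)/(1 − β)) for a receding source ⇒ β = (r² − 1)/(r² + 1) with r = λ'/λ₀.
β = (1.0897 − 1)/(1.0897 + 1) ≈ 0.043.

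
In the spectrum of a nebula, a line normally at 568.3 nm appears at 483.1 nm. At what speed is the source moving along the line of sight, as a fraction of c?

λ'/λ₀ = 0.8501 < 1 (blueshift), so the source is approaching.
λ'/λ₀ = √((1 − β)/(1 + β)) for an approaching source ⇒ β = (1 − r²)/(1 + r²) with r = λ'/λ₀.
β = (1 − 0.7226)/(1 + 0.7226) ≈ 0.161.

0.161c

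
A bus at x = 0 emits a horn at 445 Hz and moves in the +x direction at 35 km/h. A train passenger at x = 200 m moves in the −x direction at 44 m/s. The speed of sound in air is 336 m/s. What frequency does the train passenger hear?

35 km/h = 9.722 m/s.
The observer lies on the +x side, so the source is heading toward the observer and the observer is heading toward the source.
With source approaching and observer approaching, f' = f · (v + v_o)/(v − v_s).
f' = 445 × (336 + 44)/(336 − 9.722) = 445 × 380/326.28 ≈ 518 Hz.

518 Hz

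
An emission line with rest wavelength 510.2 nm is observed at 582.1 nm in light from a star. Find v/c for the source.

0.131c

λ'/λ₀ = 1.1409 > 1 (redshift), so the source is receding.
λ'/λ₀ = √((1 + β)/(1 − β)) for a receding source ⇒ β = (r² − 1)/(r² + 1) with r = λ'/λ₀.
β = (1.3017 − 1)/(1.3017 + 1) ≈ 0.131.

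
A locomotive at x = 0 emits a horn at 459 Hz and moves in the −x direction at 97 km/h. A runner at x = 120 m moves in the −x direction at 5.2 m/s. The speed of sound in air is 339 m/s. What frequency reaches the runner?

97 km/h = 26.94 m/s.
The observer lies on the +x side, so the source is heading away from the observer and the observer is heading toward the source.
General Doppler shift: f' = f · (v + v_o)/(v + v_s).
f' = 459 × (339 + 5.2)/(339 + 26.94) = 459 × 344.2/365.94 ≈ 432 Hz.

432 Hz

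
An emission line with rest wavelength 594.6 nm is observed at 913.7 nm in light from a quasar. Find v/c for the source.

0.405

λ'/λ₀ = 1.5367 > 1 (redshift), so the source is receding.
λ'/λ₀ = √((1 + β)/(1 − β)) for a receding source ⇒ β = (r² − 1)/(r² + 1) with r = λ'/λ₀.
β = (2.3613 − 1)/(2.3613 + 1) ≈ 0.405.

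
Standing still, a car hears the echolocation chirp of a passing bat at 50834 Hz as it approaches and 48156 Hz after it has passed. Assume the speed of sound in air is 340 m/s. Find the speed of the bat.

f₁/f₂ = (v + v_s)/(v − v_s), so v_s = v · (f₁ − f₂)/(f₁ + f₂).
v_s = 340 × (50834 − 48156)/(50834 + 48156) = 340 × 2678/98990 ≈ 9.2 m/s.

9.2 m/s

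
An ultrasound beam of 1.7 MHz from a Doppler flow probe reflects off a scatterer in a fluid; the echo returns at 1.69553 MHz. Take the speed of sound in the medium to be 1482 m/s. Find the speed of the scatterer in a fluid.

Double Doppler shift off a moving reflector: f₂ = f₀ · (v + u)/(v − u) (u > 0 toward emitter).
Rearranging, u = v · (f₂ − f₀)/(f₂ + f₀) = 1482 × -0.00447/3.39553 ≈ -1.95 m/s.
So the scatterer in a fluid is moving at 1.95 m/s away from the emitter.

1.95 m/s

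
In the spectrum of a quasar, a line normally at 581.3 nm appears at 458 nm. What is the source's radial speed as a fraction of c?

λ'/λ₀ = 0.7879 < 1 (blueshift), so the source is approaching.
λ'/λ₀ = √((1 − β)/(1 + β)) for an approaching source ⇒ β = (1 − r²)/(1 + r²) with r = λ'/λ₀.
β = (1 − 0.6208)/(1 + 0.6208) ≈ 0.234.

0.234c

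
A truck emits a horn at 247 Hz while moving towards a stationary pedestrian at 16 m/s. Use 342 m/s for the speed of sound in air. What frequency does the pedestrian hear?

Moving source, stationary observer: f' = f · v/(v − v_s) since the source is approaching.
f' = 247 × 342/(342 − 16) = 247 × 342/326 ≈ 259 Hz.

259 Hz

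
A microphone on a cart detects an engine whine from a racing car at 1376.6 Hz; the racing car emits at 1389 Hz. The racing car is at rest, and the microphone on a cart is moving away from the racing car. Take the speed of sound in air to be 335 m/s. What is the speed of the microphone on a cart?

2.99 m/s

f' = f · (v − v_o)/v ⇒ v_o = v · |f'/f − 1|.
v_o = 335 × |1376.6/1389 − 1| = 335 × 0.008927 ≈ 2.99 m/s.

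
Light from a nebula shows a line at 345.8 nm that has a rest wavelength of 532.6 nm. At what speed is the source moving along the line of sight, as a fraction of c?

0.407

λ'/λ₀ = 0.6493 < 1 (blueshift), so the source is approaching.
λ'/λ₀ = √((1 − β)/(1 + β)) for an approaching source ⇒ β = (1 − r²)/(1 + r²) with r = λ'/λ₀.
β = (1 − 0.4215)/(1 + 0.4215) ≈ 0.407.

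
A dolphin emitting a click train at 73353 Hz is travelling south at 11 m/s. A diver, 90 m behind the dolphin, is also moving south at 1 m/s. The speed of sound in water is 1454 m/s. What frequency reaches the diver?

The diver is behind, so the dolphin is moving away from it while the diver is moving toward the dolphin.
Both move, so f' = f · (v + v_o)/(v + v_s).
f' = 73353 × (1454 + 1)/(1454 + 11) = 73353 × 1455/1465 ≈ 72852 Hz.

72852 Hz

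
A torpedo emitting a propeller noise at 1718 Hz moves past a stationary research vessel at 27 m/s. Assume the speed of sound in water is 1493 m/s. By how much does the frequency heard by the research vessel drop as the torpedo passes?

Approaching: f₁ = f · v/(v − v_s) = 1718 × 1493/1466 ≈ 1749.6 Hz.
Receding: f₂ = f · v/(v + v_s) = 1718 × 1493/1520 ≈ 1687.5 Hz.
Drop: f₁ − f₂ = 2f·v·v_s/(v² − v_s²) = 2 × 1718 × 1493 × 27/(1493² − 27²) ≈ 62.2 Hz.

62.2 Hz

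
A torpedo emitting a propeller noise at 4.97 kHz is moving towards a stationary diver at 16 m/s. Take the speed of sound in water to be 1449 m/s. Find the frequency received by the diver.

Only the source moves, toward the listener, so f' = f · v/(v − v_s).
f' = 4.97 × 1449/(1449 − 16) = 4.97 × 1449/1433 ≈ 5.03 kHz.

5.03 kHz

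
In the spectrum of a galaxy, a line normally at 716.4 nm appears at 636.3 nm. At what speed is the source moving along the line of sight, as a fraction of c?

0.118c

λ'/λ₀ = 0.8882 < 1 (blueshift), so the source is approaching.
λ'/λ₀ = √((1 − β)/(1 + β)) for an approaching source ⇒ β = (1 − r²)/(1 + r²) with r = λ'/λ₀.
β = (1 − 0.7889)/(1 + 0.7889) ≈ 0.118.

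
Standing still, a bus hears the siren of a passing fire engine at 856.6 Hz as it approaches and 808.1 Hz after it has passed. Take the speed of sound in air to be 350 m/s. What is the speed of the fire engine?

f₁/f₂ = (v + v_s)/(v − v_s), so v_s = v · (f₁ − f₂)/(f₁ + f₂).
v_s = 350 × (856.6 − 808.1)/(856.6 + 808.1) = 350 × 48.5/1664.7 ≈ 10.2 m/s.

10.2 m/s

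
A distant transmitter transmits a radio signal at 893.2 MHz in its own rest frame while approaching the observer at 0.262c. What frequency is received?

Relativistic Doppler for frequency: f' = f₀ · √((1 + β)/(1 − β)).
f' = 893.2 × √(1.2620/0.7380) = 893.2 × 1.30768 ≈ 1168.0 MHz.

1168.0 MHz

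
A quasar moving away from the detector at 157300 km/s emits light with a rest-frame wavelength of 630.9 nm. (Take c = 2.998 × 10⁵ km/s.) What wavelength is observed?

1129.9 nm

β = v/c = 157300/299800 = 0.5247.
Relativistic Doppler for wavelength: λ' = λ₀ · √((1 + β)/(1 − β)).
λ' = 630.9 × √(1.5247/0.4753) = 630.9 × 1.79101 ≈ 1129.9 nm.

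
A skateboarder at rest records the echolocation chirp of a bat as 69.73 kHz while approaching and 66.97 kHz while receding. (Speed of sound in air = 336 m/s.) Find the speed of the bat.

6.8 m/s

f₁/f₂ = (v + v_s)/(v − v_s), so v_s = v · (f₁ − f₂)/(f₁ + f₂).
v_s = 336 × (69.73 − 66.97)/(69.73 + 66.97) = 336 × 2.76/136.70 ≈ 6.8 m/s.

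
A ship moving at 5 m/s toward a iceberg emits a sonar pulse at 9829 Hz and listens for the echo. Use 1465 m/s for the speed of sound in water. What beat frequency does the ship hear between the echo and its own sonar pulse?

The iceberg receives the sound from a moving source: f₁ = f₀ · v/(v − v_e) = 9829 × 1465/1460 ≈ 9862.7 Hz.
On the return leg the ship is a moving observer: f₂ = f₁ · (v + v_e)/v = 9862.7 × 1470/1465 ≈ 9896.3 Hz.
Equivalently f₂ = f₀ · (v + v_e)/(v − v_e).
Beat against the emitted tone: |f₂ − f₀| = 2v_e·f₀/(v − v_e) = 2 × 5 × 9829/1460 ≈ 67 Hz.

67 Hz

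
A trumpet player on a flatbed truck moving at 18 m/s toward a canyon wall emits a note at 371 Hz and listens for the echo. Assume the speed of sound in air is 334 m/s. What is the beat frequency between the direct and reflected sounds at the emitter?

42.3 Hz

The canyon wall receives the sound from a moving source: f₁ = f₀ · v/(v − v_e) = 371 × 334/316 ≈ 392.1 Hz.
On the return leg the trumpet player on a flatbed truck is a moving observer: f₂ = f₁ · (v + v_e)/v = 392.1 × 352/334 ≈ 413.3 Hz.
Beat against the emitted tone: |f₂ − f₀| = 2v_e·f₀/(v − v_e) = 2 × 18 × 371/316 ≈ 42.3 Hz.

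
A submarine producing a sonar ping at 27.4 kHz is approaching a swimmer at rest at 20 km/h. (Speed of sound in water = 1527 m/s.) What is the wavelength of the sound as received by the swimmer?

5.6 cm

20 km/h = 5.556 m/s.
With the source moving toward a stationary observer, f' = f · v/(v − v_s).
f' = 27.4 × 1527/(1527 − 5.556) ≈ 27.5 kHz.
λ' = v/f' = 1527/27500.1 ≈ 5.6 cm.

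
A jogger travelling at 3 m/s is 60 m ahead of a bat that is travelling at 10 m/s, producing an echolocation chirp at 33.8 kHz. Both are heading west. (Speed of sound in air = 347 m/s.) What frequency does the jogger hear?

34.5 kHz

The jogger is ahead, so the bat is moving toward it while the jogger is moving away from the bat.
Both move, so f' = f · (v − v_o)/(v − v_s).
f' = 33.8 × (347 − 3)/(347 − 10) = 33.8 × 344/337 ≈ 34.5 kHz.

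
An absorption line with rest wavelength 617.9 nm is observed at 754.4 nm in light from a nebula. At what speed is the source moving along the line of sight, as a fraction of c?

λ'/λ₀ = 1.2209 > 1 (redshift), so the source is receding.
λ'/λ₀ = √((1 + β)/(1 − β)) for a receding source ⇒ β = (r² − 1)/(r² + 1) with r = λ'/λ₀.
β = (1.4906 − 1)/(1.4906 + 1) ≈ 0.197.

0.197c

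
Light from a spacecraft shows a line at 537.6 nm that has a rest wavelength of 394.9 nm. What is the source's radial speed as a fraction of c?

0.299c

λ'/λ₀ = 1.3614 > 1 (redshift), so the source is receding.
λ'/λ₀ = √((1 + β)/(1 − β)) for a receding source ⇒ β = (r² − 1)/(r² + 1) with r = λ'/λ₀.
β = (1.8533 − 1)/(1.8533 + 1) ≈ 0.299.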